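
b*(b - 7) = b^2 - 7*b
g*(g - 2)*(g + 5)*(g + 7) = g^4 + 10*g^3 + 11*g^2 - 70*g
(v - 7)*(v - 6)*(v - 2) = v^3 - 15*v^2 + 68*v - 84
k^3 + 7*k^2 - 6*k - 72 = (k - 3)*(k + 4)*(k + 6)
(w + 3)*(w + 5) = w^2 + 8*w + 15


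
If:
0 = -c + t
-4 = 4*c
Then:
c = -1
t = -1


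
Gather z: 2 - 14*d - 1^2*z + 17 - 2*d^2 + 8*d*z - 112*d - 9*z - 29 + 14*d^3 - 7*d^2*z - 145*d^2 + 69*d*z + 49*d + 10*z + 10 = 14*d^3 - 147*d^2 - 77*d + z*(-7*d^2 + 77*d)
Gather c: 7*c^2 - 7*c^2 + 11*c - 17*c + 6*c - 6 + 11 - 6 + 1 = 0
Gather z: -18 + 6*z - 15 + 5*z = 11*z - 33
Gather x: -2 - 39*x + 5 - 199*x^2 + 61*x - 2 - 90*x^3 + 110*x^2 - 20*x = -90*x^3 - 89*x^2 + 2*x + 1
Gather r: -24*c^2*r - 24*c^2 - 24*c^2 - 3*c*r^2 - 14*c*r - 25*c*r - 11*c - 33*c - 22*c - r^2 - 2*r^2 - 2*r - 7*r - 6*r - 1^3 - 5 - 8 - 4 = -48*c^2 - 66*c + r^2*(-3*c - 3) + r*(-24*c^2 - 39*c - 15) - 18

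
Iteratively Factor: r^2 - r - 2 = (r + 1)*(r - 2)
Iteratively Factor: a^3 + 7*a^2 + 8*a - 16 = (a - 1)*(a^2 + 8*a + 16) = (a - 1)*(a + 4)*(a + 4)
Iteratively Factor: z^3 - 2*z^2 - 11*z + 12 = (z + 3)*(z^2 - 5*z + 4) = (z - 1)*(z + 3)*(z - 4)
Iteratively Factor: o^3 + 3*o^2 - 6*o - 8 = (o + 1)*(o^2 + 2*o - 8) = (o - 2)*(o + 1)*(o + 4)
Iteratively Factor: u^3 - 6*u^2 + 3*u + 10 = (u - 5)*(u^2 - u - 2) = (u - 5)*(u - 2)*(u + 1)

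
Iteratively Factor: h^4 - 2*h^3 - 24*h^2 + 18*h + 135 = (h + 3)*(h^3 - 5*h^2 - 9*h + 45) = (h - 3)*(h + 3)*(h^2 - 2*h - 15) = (h - 3)*(h + 3)^2*(h - 5)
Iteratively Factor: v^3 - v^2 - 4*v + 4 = (v - 1)*(v^2 - 4) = (v - 1)*(v + 2)*(v - 2)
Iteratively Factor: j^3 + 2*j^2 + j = (j + 1)*(j^2 + j) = j*(j + 1)*(j + 1)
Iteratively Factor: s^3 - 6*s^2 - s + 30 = (s + 2)*(s^2 - 8*s + 15) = (s - 5)*(s + 2)*(s - 3)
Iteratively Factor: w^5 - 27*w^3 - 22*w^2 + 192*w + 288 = (w + 2)*(w^4 - 2*w^3 - 23*w^2 + 24*w + 144) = (w + 2)*(w + 3)*(w^3 - 5*w^2 - 8*w + 48) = (w + 2)*(w + 3)^2*(w^2 - 8*w + 16) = (w - 4)*(w + 2)*(w + 3)^2*(w - 4)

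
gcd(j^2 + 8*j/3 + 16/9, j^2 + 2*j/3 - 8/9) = j + 4/3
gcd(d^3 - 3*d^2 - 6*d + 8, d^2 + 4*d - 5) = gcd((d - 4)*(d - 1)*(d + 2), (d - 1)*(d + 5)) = d - 1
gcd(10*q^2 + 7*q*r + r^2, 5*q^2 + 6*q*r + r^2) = 5*q + r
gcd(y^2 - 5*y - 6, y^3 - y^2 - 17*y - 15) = y + 1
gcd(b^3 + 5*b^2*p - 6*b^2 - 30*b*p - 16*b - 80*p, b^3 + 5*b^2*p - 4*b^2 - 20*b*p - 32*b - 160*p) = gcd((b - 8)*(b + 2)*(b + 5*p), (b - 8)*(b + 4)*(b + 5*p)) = b^2 + 5*b*p - 8*b - 40*p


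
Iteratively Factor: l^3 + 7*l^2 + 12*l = (l)*(l^2 + 7*l + 12) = l*(l + 3)*(l + 4)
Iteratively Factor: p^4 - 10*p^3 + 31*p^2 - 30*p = (p - 3)*(p^3 - 7*p^2 + 10*p) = p*(p - 3)*(p^2 - 7*p + 10) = p*(p - 5)*(p - 3)*(p - 2)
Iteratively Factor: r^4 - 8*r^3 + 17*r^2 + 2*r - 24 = (r - 3)*(r^3 - 5*r^2 + 2*r + 8) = (r - 3)*(r + 1)*(r^2 - 6*r + 8) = (r - 4)*(r - 3)*(r + 1)*(r - 2)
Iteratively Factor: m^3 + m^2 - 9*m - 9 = (m + 1)*(m^2 - 9) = (m - 3)*(m + 1)*(m + 3)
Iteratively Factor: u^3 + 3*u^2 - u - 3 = (u + 3)*(u^2 - 1) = (u - 1)*(u + 3)*(u + 1)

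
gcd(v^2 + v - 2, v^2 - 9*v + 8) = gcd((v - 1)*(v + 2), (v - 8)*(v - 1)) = v - 1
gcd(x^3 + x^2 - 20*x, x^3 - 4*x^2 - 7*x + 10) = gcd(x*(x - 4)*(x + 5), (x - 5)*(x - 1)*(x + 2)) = 1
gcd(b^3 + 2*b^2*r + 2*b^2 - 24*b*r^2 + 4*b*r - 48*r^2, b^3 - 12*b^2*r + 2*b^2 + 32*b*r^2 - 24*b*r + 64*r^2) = -b^2 + 4*b*r - 2*b + 8*r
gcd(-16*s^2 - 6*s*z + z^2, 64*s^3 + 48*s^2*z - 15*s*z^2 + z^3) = -8*s + z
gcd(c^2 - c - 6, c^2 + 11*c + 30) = 1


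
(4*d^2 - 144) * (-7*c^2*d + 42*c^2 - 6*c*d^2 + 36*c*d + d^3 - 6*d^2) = -28*c^2*d^3 + 168*c^2*d^2 + 1008*c^2*d - 6048*c^2 - 24*c*d^4 + 144*c*d^3 + 864*c*d^2 - 5184*c*d + 4*d^5 - 24*d^4 - 144*d^3 + 864*d^2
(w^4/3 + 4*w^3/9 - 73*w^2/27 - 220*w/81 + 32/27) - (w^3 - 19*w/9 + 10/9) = w^4/3 - 5*w^3/9 - 73*w^2/27 - 49*w/81 + 2/27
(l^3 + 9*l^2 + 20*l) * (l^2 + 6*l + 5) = l^5 + 15*l^4 + 79*l^3 + 165*l^2 + 100*l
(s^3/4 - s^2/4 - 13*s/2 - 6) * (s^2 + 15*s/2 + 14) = s^5/4 + 13*s^4/8 - 39*s^3/8 - 233*s^2/4 - 136*s - 84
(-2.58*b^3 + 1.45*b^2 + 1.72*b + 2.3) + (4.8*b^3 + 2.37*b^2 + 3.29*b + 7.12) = 2.22*b^3 + 3.82*b^2 + 5.01*b + 9.42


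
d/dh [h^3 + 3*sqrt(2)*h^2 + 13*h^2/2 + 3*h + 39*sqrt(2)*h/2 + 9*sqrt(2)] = 3*h^2 + 6*sqrt(2)*h + 13*h + 3 + 39*sqrt(2)/2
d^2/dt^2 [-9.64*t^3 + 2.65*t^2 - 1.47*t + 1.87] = 5.3 - 57.84*t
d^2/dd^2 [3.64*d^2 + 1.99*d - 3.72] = 7.28000000000000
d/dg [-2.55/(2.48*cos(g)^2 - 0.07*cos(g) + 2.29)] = (0.1785 - 12.648*cos(g))*sin(g)/(2.48*cos(g)^2 - 0.07*cos(g) + 2.29)^2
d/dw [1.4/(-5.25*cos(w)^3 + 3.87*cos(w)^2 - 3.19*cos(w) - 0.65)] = (-22.05*cos(w)^2 + 10.836*cos(w) - 4.466)*sin(w)/(5.25*cos(w)^3 - 3.87*cos(w)^2 + 3.19*cos(w) + 0.65)^2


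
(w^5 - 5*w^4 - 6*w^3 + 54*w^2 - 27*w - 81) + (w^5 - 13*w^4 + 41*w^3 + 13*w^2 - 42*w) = 2*w^5 - 18*w^4 + 35*w^3 + 67*w^2 - 69*w - 81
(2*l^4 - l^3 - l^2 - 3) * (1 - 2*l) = -4*l^5 + 4*l^4 + l^3 - l^2 + 6*l - 3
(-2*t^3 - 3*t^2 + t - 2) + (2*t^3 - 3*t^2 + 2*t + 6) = -6*t^2 + 3*t + 4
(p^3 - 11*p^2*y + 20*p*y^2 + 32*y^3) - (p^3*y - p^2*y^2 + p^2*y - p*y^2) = -p^3*y + p^3 + p^2*y^2 - 12*p^2*y + 21*p*y^2 + 32*y^3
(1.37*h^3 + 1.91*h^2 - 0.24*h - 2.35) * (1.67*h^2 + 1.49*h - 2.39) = 2.2879*h^5 + 5.231*h^4 - 0.8292*h^3 - 8.847*h^2 - 2.9279*h + 5.6165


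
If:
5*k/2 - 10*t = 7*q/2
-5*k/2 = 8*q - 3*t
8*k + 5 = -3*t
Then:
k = -1810/3241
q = 50/463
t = -575/3241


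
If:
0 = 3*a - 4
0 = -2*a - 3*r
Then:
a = 4/3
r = -8/9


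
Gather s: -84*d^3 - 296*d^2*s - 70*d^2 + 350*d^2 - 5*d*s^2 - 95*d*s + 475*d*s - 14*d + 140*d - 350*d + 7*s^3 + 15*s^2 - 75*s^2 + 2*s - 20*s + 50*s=-84*d^3 + 280*d^2 - 224*d + 7*s^3 + s^2*(-5*d - 60) + s*(-296*d^2 + 380*d + 32)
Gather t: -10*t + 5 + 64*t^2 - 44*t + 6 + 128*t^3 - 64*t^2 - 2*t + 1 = 128*t^3 - 56*t + 12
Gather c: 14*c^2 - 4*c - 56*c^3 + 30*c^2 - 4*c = -56*c^3 + 44*c^2 - 8*c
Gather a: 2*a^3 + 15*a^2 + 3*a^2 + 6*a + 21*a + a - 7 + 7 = 2*a^3 + 18*a^2 + 28*a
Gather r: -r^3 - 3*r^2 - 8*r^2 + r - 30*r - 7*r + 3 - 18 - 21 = -r^3 - 11*r^2 - 36*r - 36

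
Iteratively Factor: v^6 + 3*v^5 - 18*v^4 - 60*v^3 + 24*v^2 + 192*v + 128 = (v + 1)*(v^5 + 2*v^4 - 20*v^3 - 40*v^2 + 64*v + 128) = (v - 4)*(v + 1)*(v^4 + 6*v^3 + 4*v^2 - 24*v - 32) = (v - 4)*(v - 2)*(v + 1)*(v^3 + 8*v^2 + 20*v + 16) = (v - 4)*(v - 2)*(v + 1)*(v + 4)*(v^2 + 4*v + 4) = (v - 4)*(v - 2)*(v + 1)*(v + 2)*(v + 4)*(v + 2)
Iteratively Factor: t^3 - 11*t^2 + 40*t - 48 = (t - 4)*(t^2 - 7*t + 12) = (t - 4)^2*(t - 3)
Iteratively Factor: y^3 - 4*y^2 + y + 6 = (y - 2)*(y^2 - 2*y - 3) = (y - 2)*(y + 1)*(y - 3)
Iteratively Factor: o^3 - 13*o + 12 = (o - 1)*(o^2 + o - 12) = (o - 1)*(o + 4)*(o - 3)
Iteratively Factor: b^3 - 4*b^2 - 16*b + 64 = (b - 4)*(b^2 - 16) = (b - 4)^2*(b + 4)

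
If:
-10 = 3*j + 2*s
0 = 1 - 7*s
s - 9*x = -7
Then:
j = -24/7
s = 1/7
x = 50/63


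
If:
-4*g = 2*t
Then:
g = -t/2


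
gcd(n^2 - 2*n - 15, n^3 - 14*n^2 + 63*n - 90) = n - 5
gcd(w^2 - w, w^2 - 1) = w - 1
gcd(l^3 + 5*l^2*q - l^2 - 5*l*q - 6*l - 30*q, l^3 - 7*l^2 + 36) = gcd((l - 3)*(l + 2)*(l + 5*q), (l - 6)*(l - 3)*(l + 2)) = l^2 - l - 6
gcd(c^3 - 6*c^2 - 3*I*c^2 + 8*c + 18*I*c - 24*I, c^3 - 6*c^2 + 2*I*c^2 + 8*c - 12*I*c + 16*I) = c^2 - 6*c + 8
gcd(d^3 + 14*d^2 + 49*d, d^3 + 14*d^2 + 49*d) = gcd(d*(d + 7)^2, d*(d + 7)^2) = d^3 + 14*d^2 + 49*d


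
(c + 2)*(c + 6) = c^2 + 8*c + 12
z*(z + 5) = z^2 + 5*z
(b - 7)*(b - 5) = b^2 - 12*b + 35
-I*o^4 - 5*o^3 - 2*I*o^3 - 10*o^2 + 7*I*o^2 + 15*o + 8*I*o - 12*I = (o + 3)*(o - 4*I)*(o - I)*(-I*o + I)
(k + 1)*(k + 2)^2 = k^3 + 5*k^2 + 8*k + 4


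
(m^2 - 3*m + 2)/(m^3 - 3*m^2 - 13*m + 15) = (m - 2)/(m^2 - 2*m - 15)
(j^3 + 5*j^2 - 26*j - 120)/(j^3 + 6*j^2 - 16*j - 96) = (j - 5)/(j - 4)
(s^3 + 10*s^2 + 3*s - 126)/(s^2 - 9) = (s^2 + 13*s + 42)/(s + 3)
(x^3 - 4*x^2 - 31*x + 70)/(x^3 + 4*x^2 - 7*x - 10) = (x - 7)/(x + 1)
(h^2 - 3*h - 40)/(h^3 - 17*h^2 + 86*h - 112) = (h + 5)/(h^2 - 9*h + 14)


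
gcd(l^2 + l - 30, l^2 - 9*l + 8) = 1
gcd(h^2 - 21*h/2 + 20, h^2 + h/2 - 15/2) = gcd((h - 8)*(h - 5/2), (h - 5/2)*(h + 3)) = h - 5/2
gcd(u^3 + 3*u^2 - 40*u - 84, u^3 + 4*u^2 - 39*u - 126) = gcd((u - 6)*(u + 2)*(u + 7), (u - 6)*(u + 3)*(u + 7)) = u^2 + u - 42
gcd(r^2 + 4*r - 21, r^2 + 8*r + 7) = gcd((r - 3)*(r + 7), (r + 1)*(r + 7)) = r + 7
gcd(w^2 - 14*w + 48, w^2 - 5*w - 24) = w - 8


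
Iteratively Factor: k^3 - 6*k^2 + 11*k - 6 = (k - 1)*(k^2 - 5*k + 6) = (k - 2)*(k - 1)*(k - 3)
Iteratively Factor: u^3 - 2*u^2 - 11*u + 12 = (u - 4)*(u^2 + 2*u - 3) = (u - 4)*(u - 1)*(u + 3)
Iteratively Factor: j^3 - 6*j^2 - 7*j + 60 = (j - 5)*(j^2 - j - 12) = (j - 5)*(j - 4)*(j + 3)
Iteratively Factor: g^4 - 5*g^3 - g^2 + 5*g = (g + 1)*(g^3 - 6*g^2 + 5*g) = (g - 1)*(g + 1)*(g^2 - 5*g) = (g - 5)*(g - 1)*(g + 1)*(g)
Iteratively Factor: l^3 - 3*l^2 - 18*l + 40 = (l - 5)*(l^2 + 2*l - 8) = (l - 5)*(l + 4)*(l - 2)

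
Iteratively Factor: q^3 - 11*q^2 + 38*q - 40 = (q - 5)*(q^2 - 6*q + 8) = (q - 5)*(q - 4)*(q - 2)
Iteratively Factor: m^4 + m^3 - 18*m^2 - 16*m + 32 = (m + 2)*(m^3 - m^2 - 16*m + 16) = (m - 4)*(m + 2)*(m^2 + 3*m - 4) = (m - 4)*(m + 2)*(m + 4)*(m - 1)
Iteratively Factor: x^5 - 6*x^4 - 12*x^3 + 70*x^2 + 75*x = (x)*(x^4 - 6*x^3 - 12*x^2 + 70*x + 75) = x*(x + 3)*(x^3 - 9*x^2 + 15*x + 25) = x*(x - 5)*(x + 3)*(x^2 - 4*x - 5) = x*(x - 5)*(x + 1)*(x + 3)*(x - 5)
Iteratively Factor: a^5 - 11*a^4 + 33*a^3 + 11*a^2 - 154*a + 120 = (a - 4)*(a^4 - 7*a^3 + 5*a^2 + 31*a - 30) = (a - 5)*(a - 4)*(a^3 - 2*a^2 - 5*a + 6) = (a - 5)*(a - 4)*(a - 3)*(a^2 + a - 2) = (a - 5)*(a - 4)*(a - 3)*(a + 2)*(a - 1)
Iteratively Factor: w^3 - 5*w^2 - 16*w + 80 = (w + 4)*(w^2 - 9*w + 20) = (w - 4)*(w + 4)*(w - 5)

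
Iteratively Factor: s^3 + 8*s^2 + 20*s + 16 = (s + 2)*(s^2 + 6*s + 8) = (s + 2)^2*(s + 4)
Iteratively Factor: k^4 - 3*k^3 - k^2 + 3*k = (k)*(k^3 - 3*k^2 - k + 3) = k*(k - 3)*(k^2 - 1) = k*(k - 3)*(k - 1)*(k + 1)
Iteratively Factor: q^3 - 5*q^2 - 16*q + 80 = (q - 5)*(q^2 - 16) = (q - 5)*(q + 4)*(q - 4)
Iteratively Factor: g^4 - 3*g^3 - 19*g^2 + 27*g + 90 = (g - 5)*(g^3 + 2*g^2 - 9*g - 18) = (g - 5)*(g - 3)*(g^2 + 5*g + 6) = (g - 5)*(g - 3)*(g + 3)*(g + 2)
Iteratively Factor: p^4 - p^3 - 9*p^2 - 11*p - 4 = (p + 1)*(p^3 - 2*p^2 - 7*p - 4) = (p + 1)^2*(p^2 - 3*p - 4) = (p - 4)*(p + 1)^2*(p + 1)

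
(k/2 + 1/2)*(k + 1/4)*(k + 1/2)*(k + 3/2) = k^4/2 + 13*k^3/8 + 7*k^2/4 + 23*k/32 + 3/32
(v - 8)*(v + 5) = v^2 - 3*v - 40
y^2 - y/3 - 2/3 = (y - 1)*(y + 2/3)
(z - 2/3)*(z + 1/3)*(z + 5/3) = z^3 + 4*z^2/3 - 7*z/9 - 10/27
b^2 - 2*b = b*(b - 2)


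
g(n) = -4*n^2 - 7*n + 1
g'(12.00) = -103.00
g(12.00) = -659.00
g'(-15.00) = 113.00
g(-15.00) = -794.00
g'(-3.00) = 17.00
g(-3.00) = -14.00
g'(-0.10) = -6.20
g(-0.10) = 1.66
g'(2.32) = -25.56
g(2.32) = -36.77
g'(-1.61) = 5.88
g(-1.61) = 1.90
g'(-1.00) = 1.00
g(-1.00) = 4.00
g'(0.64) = -12.12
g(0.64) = -5.12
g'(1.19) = -16.52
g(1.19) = -12.99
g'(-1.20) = 2.60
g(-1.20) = 3.64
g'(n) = -8*n - 7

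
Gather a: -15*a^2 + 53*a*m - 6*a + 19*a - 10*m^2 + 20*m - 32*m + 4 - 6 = -15*a^2 + a*(53*m + 13) - 10*m^2 - 12*m - 2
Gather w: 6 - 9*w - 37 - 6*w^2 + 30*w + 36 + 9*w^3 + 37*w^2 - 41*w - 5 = 9*w^3 + 31*w^2 - 20*w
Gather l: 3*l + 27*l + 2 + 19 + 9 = 30*l + 30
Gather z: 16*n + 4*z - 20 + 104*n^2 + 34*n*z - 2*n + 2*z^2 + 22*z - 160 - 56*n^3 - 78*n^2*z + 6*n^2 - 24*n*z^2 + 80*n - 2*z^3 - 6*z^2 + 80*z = -56*n^3 + 110*n^2 + 94*n - 2*z^3 + z^2*(-24*n - 4) + z*(-78*n^2 + 34*n + 106) - 180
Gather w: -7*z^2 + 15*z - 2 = -7*z^2 + 15*z - 2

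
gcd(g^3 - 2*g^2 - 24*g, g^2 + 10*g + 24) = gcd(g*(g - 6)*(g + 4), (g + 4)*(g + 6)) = g + 4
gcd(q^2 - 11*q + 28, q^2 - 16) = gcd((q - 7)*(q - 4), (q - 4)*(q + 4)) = q - 4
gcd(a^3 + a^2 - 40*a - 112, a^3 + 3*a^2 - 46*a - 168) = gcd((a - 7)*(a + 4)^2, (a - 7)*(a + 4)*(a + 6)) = a^2 - 3*a - 28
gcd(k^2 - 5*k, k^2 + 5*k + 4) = 1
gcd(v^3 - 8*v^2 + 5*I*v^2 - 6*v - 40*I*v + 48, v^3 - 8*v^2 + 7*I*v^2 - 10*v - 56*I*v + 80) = v^2 + v*(-8 + 2*I) - 16*I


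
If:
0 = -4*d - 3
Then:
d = -3/4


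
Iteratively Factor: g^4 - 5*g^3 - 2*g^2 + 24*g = (g - 4)*(g^3 - g^2 - 6*g) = (g - 4)*(g + 2)*(g^2 - 3*g) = g*(g - 4)*(g + 2)*(g - 3)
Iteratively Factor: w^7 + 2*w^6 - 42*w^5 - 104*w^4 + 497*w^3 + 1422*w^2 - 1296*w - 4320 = (w + 3)*(w^6 - w^5 - 39*w^4 + 13*w^3 + 458*w^2 + 48*w - 1440) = (w + 3)^2*(w^5 - 4*w^4 - 27*w^3 + 94*w^2 + 176*w - 480) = (w - 4)*(w + 3)^2*(w^4 - 27*w^2 - 14*w + 120) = (w - 5)*(w - 4)*(w + 3)^2*(w^3 + 5*w^2 - 2*w - 24) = (w - 5)*(w - 4)*(w + 3)^2*(w + 4)*(w^2 + w - 6) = (w - 5)*(w - 4)*(w - 2)*(w + 3)^2*(w + 4)*(w + 3)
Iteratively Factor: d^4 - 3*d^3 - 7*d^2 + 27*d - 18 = (d - 3)*(d^3 - 7*d + 6) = (d - 3)*(d - 1)*(d^2 + d - 6) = (d - 3)*(d - 2)*(d - 1)*(d + 3)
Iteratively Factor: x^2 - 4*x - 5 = (x - 5)*(x + 1)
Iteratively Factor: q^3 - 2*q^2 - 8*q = (q - 4)*(q^2 + 2*q) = (q - 4)*(q + 2)*(q)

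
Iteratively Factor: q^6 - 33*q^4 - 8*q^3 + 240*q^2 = (q)*(q^5 - 33*q^3 - 8*q^2 + 240*q) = q*(q + 4)*(q^4 - 4*q^3 - 17*q^2 + 60*q) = q*(q + 4)^2*(q^3 - 8*q^2 + 15*q) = q^2*(q + 4)^2*(q^2 - 8*q + 15) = q^2*(q - 3)*(q + 4)^2*(q - 5)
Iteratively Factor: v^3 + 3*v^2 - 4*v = (v + 4)*(v^2 - v) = (v - 1)*(v + 4)*(v)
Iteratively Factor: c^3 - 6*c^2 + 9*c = (c)*(c^2 - 6*c + 9) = c*(c - 3)*(c - 3)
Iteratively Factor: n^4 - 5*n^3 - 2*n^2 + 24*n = (n)*(n^3 - 5*n^2 - 2*n + 24) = n*(n + 2)*(n^2 - 7*n + 12) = n*(n - 4)*(n + 2)*(n - 3)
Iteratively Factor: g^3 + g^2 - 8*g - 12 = (g - 3)*(g^2 + 4*g + 4) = (g - 3)*(g + 2)*(g + 2)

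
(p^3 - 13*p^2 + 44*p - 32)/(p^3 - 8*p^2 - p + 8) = (p - 4)/(p + 1)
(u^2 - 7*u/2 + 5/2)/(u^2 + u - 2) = (u - 5/2)/(u + 2)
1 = 1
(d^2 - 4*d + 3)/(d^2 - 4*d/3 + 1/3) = 3*(d - 3)/(3*d - 1)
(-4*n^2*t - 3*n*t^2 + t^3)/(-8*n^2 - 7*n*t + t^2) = t*(-4*n + t)/(-8*n + t)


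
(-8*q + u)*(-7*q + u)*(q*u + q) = 56*q^3*u + 56*q^3 - 15*q^2*u^2 - 15*q^2*u + q*u^3 + q*u^2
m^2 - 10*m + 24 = (m - 6)*(m - 4)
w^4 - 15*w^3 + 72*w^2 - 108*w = w*(w - 6)^2*(w - 3)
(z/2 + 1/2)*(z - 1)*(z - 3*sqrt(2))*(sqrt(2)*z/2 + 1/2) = sqrt(2)*z^4/4 - 5*z^3/4 - sqrt(2)*z^2 + 5*z/4 + 3*sqrt(2)/4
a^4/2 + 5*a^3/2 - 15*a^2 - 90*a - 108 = (a/2 + 1)*(a - 6)*(a + 3)*(a + 6)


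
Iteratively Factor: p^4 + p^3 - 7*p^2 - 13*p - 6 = (p + 2)*(p^3 - p^2 - 5*p - 3) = (p - 3)*(p + 2)*(p^2 + 2*p + 1) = (p - 3)*(p + 1)*(p + 2)*(p + 1)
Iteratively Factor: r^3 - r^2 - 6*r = (r + 2)*(r^2 - 3*r) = (r - 3)*(r + 2)*(r)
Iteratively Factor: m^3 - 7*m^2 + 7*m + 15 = (m - 5)*(m^2 - 2*m - 3) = (m - 5)*(m + 1)*(m - 3)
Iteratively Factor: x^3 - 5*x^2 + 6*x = (x - 3)*(x^2 - 2*x) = (x - 3)*(x - 2)*(x)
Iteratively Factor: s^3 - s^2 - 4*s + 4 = (s - 2)*(s^2 + s - 2) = (s - 2)*(s - 1)*(s + 2)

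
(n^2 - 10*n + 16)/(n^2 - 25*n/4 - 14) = 4*(n - 2)/(4*n + 7)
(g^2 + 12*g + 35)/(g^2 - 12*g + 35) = (g^2 + 12*g + 35)/(g^2 - 12*g + 35)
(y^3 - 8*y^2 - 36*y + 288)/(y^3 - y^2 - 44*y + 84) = (y^2 - 2*y - 48)/(y^2 + 5*y - 14)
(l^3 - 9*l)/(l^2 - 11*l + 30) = l*(l^2 - 9)/(l^2 - 11*l + 30)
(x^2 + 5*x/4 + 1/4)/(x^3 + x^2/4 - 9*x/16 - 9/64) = 16*(x + 1)/(16*x^2 - 9)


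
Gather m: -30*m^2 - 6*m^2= -36*m^2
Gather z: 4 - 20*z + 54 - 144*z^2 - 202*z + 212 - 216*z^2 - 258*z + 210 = -360*z^2 - 480*z + 480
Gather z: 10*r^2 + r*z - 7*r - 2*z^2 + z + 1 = 10*r^2 - 7*r - 2*z^2 + z*(r + 1) + 1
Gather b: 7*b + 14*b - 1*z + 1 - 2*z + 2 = 21*b - 3*z + 3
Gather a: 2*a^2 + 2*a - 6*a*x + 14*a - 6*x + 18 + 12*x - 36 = 2*a^2 + a*(16 - 6*x) + 6*x - 18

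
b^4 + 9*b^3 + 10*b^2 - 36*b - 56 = (b - 2)*(b + 2)^2*(b + 7)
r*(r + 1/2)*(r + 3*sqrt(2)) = r^3 + r^2/2 + 3*sqrt(2)*r^2 + 3*sqrt(2)*r/2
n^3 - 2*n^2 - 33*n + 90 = (n - 5)*(n - 3)*(n + 6)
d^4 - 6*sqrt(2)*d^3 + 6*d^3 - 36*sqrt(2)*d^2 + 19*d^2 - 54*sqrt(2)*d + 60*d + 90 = (d + 3)^2*(d - 5*sqrt(2))*(d - sqrt(2))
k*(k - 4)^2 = k^3 - 8*k^2 + 16*k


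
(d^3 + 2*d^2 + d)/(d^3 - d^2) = (d^2 + 2*d + 1)/(d*(d - 1))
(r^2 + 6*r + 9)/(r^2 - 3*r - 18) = (r + 3)/(r - 6)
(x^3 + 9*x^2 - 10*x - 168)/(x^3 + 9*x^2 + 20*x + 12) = (x^2 + 3*x - 28)/(x^2 + 3*x + 2)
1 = 1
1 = 1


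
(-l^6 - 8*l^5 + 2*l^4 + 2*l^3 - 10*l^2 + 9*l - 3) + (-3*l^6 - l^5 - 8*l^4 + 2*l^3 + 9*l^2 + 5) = -4*l^6 - 9*l^5 - 6*l^4 + 4*l^3 - l^2 + 9*l + 2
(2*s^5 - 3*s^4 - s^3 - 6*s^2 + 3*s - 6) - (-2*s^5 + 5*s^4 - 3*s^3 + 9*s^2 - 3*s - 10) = 4*s^5 - 8*s^4 + 2*s^3 - 15*s^2 + 6*s + 4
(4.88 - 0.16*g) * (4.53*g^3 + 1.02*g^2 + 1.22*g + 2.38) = -0.7248*g^4 + 21.9432*g^3 + 4.7824*g^2 + 5.5728*g + 11.6144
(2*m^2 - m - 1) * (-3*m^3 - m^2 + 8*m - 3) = -6*m^5 + m^4 + 20*m^3 - 13*m^2 - 5*m + 3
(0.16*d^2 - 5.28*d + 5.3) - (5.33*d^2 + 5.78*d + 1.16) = -5.17*d^2 - 11.06*d + 4.14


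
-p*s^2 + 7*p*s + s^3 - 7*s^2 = s*(-p + s)*(s - 7)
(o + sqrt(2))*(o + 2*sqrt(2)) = o^2 + 3*sqrt(2)*o + 4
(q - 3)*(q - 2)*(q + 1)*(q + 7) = q^4 + 3*q^3 - 27*q^2 + 13*q + 42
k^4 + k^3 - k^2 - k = k*(k - 1)*(k + 1)^2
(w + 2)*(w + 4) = w^2 + 6*w + 8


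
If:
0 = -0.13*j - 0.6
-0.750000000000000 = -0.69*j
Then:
No Solution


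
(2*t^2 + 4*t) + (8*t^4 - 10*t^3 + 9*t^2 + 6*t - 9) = 8*t^4 - 10*t^3 + 11*t^2 + 10*t - 9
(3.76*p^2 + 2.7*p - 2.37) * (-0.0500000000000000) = -0.188*p^2 - 0.135*p + 0.1185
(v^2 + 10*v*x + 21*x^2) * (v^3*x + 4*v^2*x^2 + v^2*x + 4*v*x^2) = v^5*x + 14*v^4*x^2 + v^4*x + 61*v^3*x^3 + 14*v^3*x^2 + 84*v^2*x^4 + 61*v^2*x^3 + 84*v*x^4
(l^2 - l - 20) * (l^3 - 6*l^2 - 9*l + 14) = l^5 - 7*l^4 - 23*l^3 + 143*l^2 + 166*l - 280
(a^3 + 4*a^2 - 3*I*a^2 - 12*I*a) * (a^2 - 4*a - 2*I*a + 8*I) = a^5 - 5*I*a^4 - 22*a^3 + 80*I*a^2 + 96*a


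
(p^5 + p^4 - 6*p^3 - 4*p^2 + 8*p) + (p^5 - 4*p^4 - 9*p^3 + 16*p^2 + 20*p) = 2*p^5 - 3*p^4 - 15*p^3 + 12*p^2 + 28*p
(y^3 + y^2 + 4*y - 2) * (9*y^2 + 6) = 9*y^5 + 9*y^4 + 42*y^3 - 12*y^2 + 24*y - 12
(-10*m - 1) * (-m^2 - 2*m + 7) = 10*m^3 + 21*m^2 - 68*m - 7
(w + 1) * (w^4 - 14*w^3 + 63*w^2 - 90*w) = w^5 - 13*w^4 + 49*w^3 - 27*w^2 - 90*w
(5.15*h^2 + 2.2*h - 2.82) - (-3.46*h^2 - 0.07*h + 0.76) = 8.61*h^2 + 2.27*h - 3.58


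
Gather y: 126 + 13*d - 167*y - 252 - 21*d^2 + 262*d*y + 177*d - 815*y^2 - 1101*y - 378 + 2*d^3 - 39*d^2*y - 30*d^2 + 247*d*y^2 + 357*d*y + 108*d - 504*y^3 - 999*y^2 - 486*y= 2*d^3 - 51*d^2 + 298*d - 504*y^3 + y^2*(247*d - 1814) + y*(-39*d^2 + 619*d - 1754) - 504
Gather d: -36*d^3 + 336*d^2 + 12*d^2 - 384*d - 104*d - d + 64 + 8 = -36*d^3 + 348*d^2 - 489*d + 72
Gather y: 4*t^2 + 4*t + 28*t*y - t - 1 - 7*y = 4*t^2 + 3*t + y*(28*t - 7) - 1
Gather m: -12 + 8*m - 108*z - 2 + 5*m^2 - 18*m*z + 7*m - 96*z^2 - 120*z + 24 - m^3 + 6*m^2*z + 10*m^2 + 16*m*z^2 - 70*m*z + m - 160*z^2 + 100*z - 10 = -m^3 + m^2*(6*z + 15) + m*(16*z^2 - 88*z + 16) - 256*z^2 - 128*z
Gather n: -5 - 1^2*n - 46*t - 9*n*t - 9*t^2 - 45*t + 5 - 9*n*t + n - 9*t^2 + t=-18*n*t - 18*t^2 - 90*t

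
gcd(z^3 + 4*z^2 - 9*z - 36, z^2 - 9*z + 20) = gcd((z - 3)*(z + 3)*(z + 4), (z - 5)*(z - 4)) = 1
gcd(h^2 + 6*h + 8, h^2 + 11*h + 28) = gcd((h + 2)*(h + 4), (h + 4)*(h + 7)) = h + 4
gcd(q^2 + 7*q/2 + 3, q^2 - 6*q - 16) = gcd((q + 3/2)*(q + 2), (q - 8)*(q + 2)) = q + 2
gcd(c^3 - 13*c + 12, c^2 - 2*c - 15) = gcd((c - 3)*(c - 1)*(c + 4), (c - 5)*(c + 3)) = 1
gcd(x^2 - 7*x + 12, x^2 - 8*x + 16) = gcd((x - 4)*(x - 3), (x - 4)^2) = x - 4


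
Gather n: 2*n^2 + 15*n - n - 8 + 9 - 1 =2*n^2 + 14*n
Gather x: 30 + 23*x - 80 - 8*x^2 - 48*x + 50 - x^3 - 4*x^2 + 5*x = -x^3 - 12*x^2 - 20*x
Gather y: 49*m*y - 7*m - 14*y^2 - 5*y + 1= -7*m - 14*y^2 + y*(49*m - 5) + 1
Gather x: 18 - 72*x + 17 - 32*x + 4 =39 - 104*x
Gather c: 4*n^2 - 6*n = 4*n^2 - 6*n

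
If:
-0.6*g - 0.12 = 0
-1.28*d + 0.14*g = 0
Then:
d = -0.02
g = -0.20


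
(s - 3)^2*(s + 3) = s^3 - 3*s^2 - 9*s + 27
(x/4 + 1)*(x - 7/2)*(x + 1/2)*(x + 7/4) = x^4/4 + 11*x^3/16 - 3*x^2 - 497*x/64 - 49/16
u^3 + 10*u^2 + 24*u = u*(u + 4)*(u + 6)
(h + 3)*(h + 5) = h^2 + 8*h + 15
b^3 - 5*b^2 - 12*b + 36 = (b - 6)*(b - 2)*(b + 3)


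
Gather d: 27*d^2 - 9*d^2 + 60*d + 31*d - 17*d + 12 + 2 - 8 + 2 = 18*d^2 + 74*d + 8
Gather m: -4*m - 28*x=-4*m - 28*x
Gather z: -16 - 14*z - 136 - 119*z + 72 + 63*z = -70*z - 80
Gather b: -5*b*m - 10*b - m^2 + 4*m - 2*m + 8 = b*(-5*m - 10) - m^2 + 2*m + 8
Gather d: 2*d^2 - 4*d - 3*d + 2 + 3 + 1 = 2*d^2 - 7*d + 6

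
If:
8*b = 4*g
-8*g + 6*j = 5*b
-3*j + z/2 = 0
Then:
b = z/21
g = 2*z/21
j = z/6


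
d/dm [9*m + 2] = 9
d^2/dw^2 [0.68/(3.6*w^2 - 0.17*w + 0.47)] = (-17.6256*w^2 + 0.83232*w + 0.68*(7.2*w - 0.17)*(14.4*w - 0.34) - 2.30112)/(3.6*w^2 - 0.17*w + 0.47)^3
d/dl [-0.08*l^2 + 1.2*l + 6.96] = 1.2 - 0.16*l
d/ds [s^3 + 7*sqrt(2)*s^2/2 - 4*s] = 3*s^2 + 7*sqrt(2)*s - 4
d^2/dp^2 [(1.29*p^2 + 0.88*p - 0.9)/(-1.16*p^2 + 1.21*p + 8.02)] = (-5.989544*p^3 - 64.740528*p^2 - 56.700336*p - 129.4861)/(1.560896*p^6 - 4.884528*p^5 - 27.280068*p^4 + 65.769671*p^3 + 188.608746*p^2 - 233.483052*p - 515.849608)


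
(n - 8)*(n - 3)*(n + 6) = n^3 - 5*n^2 - 42*n + 144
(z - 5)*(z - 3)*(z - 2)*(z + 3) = z^4 - 7*z^3 + z^2 + 63*z - 90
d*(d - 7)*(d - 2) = d^3 - 9*d^2 + 14*d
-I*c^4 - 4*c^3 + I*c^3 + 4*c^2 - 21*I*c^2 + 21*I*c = c*(c - 7*I)*(c + 3*I)*(-I*c + I)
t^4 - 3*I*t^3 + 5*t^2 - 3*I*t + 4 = (t - 4*I)*(t - I)*(t + I)^2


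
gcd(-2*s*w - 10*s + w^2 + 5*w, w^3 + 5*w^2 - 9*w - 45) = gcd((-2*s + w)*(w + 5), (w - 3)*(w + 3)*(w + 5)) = w + 5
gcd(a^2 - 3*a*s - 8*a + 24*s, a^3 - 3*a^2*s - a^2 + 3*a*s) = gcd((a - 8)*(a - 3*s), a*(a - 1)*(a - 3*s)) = -a + 3*s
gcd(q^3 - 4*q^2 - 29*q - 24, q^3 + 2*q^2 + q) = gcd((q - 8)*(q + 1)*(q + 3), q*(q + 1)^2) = q + 1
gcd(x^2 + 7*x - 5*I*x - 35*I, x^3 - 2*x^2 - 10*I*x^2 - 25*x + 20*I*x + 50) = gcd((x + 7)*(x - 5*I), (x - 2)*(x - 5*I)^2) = x - 5*I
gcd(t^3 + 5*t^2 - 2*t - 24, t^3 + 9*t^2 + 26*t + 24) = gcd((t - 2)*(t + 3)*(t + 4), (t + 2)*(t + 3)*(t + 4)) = t^2 + 7*t + 12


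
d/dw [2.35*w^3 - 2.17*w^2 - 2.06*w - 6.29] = 7.05*w^2 - 4.34*w - 2.06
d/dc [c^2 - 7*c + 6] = 2*c - 7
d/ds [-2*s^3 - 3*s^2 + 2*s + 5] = -6*s^2 - 6*s + 2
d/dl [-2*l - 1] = -2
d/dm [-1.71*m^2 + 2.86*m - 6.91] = 2.86 - 3.42*m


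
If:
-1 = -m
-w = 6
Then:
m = 1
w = -6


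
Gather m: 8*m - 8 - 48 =8*m - 56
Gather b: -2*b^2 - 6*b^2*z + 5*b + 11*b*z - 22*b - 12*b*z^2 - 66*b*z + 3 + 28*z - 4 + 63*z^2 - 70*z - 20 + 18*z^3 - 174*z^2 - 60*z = b^2*(-6*z - 2) + b*(-12*z^2 - 55*z - 17) + 18*z^3 - 111*z^2 - 102*z - 21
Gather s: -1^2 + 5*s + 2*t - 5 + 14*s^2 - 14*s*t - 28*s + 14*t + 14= 14*s^2 + s*(-14*t - 23) + 16*t + 8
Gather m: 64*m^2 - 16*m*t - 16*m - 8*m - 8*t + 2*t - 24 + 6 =64*m^2 + m*(-16*t - 24) - 6*t - 18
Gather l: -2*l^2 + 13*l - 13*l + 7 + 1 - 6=2 - 2*l^2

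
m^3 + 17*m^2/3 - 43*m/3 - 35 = (m - 3)*(m + 5/3)*(m + 7)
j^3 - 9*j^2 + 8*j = j*(j - 8)*(j - 1)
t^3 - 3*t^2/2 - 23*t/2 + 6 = (t - 4)*(t - 1/2)*(t + 3)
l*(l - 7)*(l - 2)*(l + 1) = l^4 - 8*l^3 + 5*l^2 + 14*l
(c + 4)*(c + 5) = c^2 + 9*c + 20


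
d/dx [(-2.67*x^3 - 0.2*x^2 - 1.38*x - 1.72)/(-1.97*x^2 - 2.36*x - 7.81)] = (5.2599*x^4 + 12.6024*x^3 + 60.3115*x^2 - 3.6528*x + 6.7186)/(3.8809*x^4 + 9.2984*x^3 + 36.341*x^2 + 36.8632*x + 60.9961)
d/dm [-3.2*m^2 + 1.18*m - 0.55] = 1.18 - 6.4*m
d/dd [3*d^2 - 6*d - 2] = 6*d - 6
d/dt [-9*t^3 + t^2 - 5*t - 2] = -27*t^2 + 2*t - 5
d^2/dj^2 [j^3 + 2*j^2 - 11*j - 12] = 6*j + 4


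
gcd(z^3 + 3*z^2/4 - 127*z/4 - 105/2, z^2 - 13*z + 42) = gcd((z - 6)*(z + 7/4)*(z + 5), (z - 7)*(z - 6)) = z - 6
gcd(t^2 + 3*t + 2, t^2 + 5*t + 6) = t + 2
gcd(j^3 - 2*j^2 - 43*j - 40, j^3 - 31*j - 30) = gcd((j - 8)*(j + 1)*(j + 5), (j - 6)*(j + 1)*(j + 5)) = j^2 + 6*j + 5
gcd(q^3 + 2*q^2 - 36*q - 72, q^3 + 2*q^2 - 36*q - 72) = q^3 + 2*q^2 - 36*q - 72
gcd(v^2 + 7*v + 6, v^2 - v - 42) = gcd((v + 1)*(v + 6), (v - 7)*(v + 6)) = v + 6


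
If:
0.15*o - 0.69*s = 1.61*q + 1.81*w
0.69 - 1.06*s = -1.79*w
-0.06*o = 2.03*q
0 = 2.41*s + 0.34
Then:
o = -4.79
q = 0.14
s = -0.14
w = -0.47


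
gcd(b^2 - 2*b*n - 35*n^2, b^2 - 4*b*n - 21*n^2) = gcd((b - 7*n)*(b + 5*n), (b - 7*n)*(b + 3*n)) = b - 7*n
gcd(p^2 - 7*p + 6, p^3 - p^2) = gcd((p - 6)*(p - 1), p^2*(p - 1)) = p - 1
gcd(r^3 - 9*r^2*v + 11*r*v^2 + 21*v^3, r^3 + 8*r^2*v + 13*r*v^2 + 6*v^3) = r + v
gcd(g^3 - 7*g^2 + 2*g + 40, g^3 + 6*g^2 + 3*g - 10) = g + 2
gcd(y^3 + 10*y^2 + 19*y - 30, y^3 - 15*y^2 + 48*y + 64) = 1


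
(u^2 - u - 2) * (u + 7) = u^3 + 6*u^2 - 9*u - 14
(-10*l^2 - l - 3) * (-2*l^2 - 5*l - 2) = 20*l^4 + 52*l^3 + 31*l^2 + 17*l + 6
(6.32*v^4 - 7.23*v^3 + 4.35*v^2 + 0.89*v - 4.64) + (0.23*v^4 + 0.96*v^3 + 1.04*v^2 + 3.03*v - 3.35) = 6.55*v^4 - 6.27*v^3 + 5.39*v^2 + 3.92*v - 7.99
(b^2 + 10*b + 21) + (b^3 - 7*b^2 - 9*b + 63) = b^3 - 6*b^2 + b + 84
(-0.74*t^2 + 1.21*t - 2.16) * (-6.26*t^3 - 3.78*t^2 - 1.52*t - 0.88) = 4.6324*t^5 - 4.7774*t^4 + 10.0726*t^3 + 6.9768*t^2 + 2.2184*t + 1.9008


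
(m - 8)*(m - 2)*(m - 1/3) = m^3 - 31*m^2/3 + 58*m/3 - 16/3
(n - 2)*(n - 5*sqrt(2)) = n^2 - 5*sqrt(2)*n - 2*n + 10*sqrt(2)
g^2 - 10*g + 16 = (g - 8)*(g - 2)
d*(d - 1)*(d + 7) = d^3 + 6*d^2 - 7*d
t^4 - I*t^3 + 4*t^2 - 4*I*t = t*(t - 2*I)*(t - I)*(t + 2*I)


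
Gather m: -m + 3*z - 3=-m + 3*z - 3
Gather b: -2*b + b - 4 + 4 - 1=-b - 1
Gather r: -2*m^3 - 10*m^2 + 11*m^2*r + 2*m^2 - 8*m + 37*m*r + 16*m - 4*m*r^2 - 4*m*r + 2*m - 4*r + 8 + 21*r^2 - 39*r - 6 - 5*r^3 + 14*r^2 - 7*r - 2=-2*m^3 - 8*m^2 + 10*m - 5*r^3 + r^2*(35 - 4*m) + r*(11*m^2 + 33*m - 50)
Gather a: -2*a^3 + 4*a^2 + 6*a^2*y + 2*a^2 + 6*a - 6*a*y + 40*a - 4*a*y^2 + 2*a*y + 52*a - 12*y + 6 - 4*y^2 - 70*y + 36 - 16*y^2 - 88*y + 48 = -2*a^3 + a^2*(6*y + 6) + a*(-4*y^2 - 4*y + 98) - 20*y^2 - 170*y + 90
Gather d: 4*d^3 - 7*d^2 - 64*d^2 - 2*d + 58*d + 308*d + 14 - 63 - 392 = 4*d^3 - 71*d^2 + 364*d - 441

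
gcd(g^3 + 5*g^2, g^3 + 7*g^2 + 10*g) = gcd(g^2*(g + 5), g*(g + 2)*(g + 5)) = g^2 + 5*g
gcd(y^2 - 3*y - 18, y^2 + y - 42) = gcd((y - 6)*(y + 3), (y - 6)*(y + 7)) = y - 6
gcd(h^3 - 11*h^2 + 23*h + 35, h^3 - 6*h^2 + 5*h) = h - 5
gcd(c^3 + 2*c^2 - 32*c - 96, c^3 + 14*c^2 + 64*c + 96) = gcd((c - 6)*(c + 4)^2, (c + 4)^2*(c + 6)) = c^2 + 8*c + 16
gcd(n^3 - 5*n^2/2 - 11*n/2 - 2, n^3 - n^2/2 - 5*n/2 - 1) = n^2 + 3*n/2 + 1/2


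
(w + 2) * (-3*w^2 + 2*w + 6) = -3*w^3 - 4*w^2 + 10*w + 12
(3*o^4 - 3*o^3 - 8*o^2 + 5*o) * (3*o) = 9*o^5 - 9*o^4 - 24*o^3 + 15*o^2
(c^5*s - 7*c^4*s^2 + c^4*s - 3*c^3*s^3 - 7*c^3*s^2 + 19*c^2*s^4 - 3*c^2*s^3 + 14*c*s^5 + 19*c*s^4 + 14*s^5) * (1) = c^5*s - 7*c^4*s^2 + c^4*s - 3*c^3*s^3 - 7*c^3*s^2 + 19*c^2*s^4 - 3*c^2*s^3 + 14*c*s^5 + 19*c*s^4 + 14*s^5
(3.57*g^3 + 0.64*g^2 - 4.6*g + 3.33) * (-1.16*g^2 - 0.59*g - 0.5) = -4.1412*g^5 - 2.8487*g^4 + 3.1734*g^3 - 1.4688*g^2 + 0.3353*g - 1.665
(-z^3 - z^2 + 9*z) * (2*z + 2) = -2*z^4 - 4*z^3 + 16*z^2 + 18*z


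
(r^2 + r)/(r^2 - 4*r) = (r + 1)/(r - 4)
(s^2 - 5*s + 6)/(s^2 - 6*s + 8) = (s - 3)/(s - 4)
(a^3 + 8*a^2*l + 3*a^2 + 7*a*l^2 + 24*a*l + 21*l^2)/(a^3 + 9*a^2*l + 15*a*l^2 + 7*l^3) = (a + 3)/(a + l)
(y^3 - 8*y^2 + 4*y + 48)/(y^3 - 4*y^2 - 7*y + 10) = (y^2 - 10*y + 24)/(y^2 - 6*y + 5)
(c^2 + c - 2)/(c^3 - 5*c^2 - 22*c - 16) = (c - 1)/(c^2 - 7*c - 8)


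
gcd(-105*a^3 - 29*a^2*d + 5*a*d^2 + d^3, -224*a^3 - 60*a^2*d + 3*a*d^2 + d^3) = 7*a + d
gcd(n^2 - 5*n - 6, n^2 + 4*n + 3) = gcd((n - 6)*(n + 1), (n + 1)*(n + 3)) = n + 1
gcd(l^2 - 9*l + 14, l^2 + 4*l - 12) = l - 2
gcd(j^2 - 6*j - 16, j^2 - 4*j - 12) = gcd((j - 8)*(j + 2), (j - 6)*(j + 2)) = j + 2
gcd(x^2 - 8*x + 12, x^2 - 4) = x - 2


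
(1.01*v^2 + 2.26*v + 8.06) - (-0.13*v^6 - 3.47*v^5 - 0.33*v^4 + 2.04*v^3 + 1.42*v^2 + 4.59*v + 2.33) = 0.13*v^6 + 3.47*v^5 + 0.33*v^4 - 2.04*v^3 - 0.41*v^2 - 2.33*v + 5.73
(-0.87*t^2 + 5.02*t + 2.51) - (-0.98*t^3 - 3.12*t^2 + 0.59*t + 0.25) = 0.98*t^3 + 2.25*t^2 + 4.43*t + 2.26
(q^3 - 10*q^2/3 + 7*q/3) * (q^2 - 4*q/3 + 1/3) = q^5 - 14*q^4/3 + 64*q^3/9 - 38*q^2/9 + 7*q/9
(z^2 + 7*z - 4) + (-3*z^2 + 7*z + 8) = -2*z^2 + 14*z + 4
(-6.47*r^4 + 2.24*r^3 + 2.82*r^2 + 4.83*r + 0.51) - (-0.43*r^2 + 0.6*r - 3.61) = -6.47*r^4 + 2.24*r^3 + 3.25*r^2 + 4.23*r + 4.12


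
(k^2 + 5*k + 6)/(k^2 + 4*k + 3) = (k + 2)/(k + 1)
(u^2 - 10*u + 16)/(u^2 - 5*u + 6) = (u - 8)/(u - 3)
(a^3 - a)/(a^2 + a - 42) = (a^3 - a)/(a^2 + a - 42)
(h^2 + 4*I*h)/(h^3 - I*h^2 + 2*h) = (h + 4*I)/(h^2 - I*h + 2)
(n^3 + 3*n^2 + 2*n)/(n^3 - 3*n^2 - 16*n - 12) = n/(n - 6)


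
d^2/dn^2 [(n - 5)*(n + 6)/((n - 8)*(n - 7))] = 4*(8*n^3 - 129*n^2 + 591*n - 547)/(n^6 - 45*n^5 + 843*n^4 - 8415*n^3 + 47208*n^2 - 141120*n + 175616)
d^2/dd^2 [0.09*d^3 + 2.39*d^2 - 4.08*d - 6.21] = 0.54*d + 4.78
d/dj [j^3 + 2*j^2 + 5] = j*(3*j + 4)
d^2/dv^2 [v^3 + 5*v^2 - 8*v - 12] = 6*v + 10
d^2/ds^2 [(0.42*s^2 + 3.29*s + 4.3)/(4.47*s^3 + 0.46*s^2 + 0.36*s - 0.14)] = (16.783956*s^6 + 394.422966*s^5 + 1067.548644*s^4 + 135.810952*s^3 + 71.845512*s^2 + 21.689376*s + 2.016496)/(89.314623*s^9 + 27.573642*s^8 + 24.416928*s^7 - 3.85325*s^6 + 0.239255999999999*s^5 - 1.261752*s^4 + 0.170388*s^3 - 0.027384*s^2 + 0.021168*s - 0.002744)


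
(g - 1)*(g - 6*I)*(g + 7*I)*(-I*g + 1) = -I*g^4 + 2*g^3 + I*g^3 - 2*g^2 - 41*I*g^2 + 42*g + 41*I*g - 42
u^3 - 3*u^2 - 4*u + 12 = (u - 3)*(u - 2)*(u + 2)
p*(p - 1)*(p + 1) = p^3 - p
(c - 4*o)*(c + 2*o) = c^2 - 2*c*o - 8*o^2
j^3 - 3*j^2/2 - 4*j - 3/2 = (j - 3)*(j + 1/2)*(j + 1)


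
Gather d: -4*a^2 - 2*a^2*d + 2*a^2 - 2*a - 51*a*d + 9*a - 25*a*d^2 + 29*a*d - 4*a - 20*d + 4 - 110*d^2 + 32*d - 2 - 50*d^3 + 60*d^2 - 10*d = -2*a^2 + 3*a - 50*d^3 + d^2*(-25*a - 50) + d*(-2*a^2 - 22*a + 2) + 2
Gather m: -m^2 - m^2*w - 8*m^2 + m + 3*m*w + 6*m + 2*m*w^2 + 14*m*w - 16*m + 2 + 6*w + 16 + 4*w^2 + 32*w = m^2*(-w - 9) + m*(2*w^2 + 17*w - 9) + 4*w^2 + 38*w + 18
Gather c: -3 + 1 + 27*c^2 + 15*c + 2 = 27*c^2 + 15*c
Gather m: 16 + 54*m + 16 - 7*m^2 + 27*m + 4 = -7*m^2 + 81*m + 36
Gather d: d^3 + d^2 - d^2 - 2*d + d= d^3 - d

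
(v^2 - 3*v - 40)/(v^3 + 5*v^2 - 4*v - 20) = (v - 8)/(v^2 - 4)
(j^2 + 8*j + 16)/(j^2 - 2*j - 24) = (j + 4)/(j - 6)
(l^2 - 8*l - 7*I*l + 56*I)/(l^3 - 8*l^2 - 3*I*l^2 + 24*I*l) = (l - 7*I)/(l*(l - 3*I))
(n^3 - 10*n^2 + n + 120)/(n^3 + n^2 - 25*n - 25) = (n^2 - 5*n - 24)/(n^2 + 6*n + 5)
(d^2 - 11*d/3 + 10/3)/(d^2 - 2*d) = (d - 5/3)/d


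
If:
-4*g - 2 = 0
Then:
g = -1/2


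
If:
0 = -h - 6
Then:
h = -6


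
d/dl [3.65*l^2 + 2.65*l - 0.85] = 7.3*l + 2.65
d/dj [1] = 0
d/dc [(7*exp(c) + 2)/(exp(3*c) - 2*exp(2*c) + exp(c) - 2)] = (-(7*exp(c) + 2)*(3*exp(2*c) - 4*exp(c) + 1) + 7*exp(3*c) - 14*exp(2*c) + 7*exp(c) - 14)*exp(c)/(exp(3*c) - 2*exp(2*c) + exp(c) - 2)^2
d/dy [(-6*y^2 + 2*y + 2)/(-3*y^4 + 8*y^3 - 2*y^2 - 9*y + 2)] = 2*(-18*y^5 + 33*y^4 - 4*y^3 + 5*y^2 - 8*y + 11)/(9*y^8 - 48*y^7 + 76*y^6 + 22*y^5 - 152*y^4 + 68*y^3 + 73*y^2 - 36*y + 4)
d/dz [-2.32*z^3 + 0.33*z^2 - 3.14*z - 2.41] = -6.96*z^2 + 0.66*z - 3.14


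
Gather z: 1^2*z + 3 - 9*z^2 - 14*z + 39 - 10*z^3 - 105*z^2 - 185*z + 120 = -10*z^3 - 114*z^2 - 198*z + 162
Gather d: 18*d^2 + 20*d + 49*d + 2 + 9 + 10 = 18*d^2 + 69*d + 21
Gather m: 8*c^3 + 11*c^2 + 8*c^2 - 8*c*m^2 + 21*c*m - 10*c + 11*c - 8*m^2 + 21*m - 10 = 8*c^3 + 19*c^2 + c + m^2*(-8*c - 8) + m*(21*c + 21) - 10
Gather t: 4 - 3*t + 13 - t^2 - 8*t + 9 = -t^2 - 11*t + 26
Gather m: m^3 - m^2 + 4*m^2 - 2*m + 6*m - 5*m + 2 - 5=m^3 + 3*m^2 - m - 3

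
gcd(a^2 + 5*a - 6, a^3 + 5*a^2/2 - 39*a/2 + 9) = a + 6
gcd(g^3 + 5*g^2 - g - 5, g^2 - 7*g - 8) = g + 1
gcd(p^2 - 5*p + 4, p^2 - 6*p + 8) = p - 4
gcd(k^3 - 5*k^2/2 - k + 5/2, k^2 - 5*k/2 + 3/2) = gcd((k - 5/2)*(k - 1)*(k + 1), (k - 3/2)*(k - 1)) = k - 1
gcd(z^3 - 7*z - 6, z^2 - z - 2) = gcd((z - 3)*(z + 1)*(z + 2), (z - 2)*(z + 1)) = z + 1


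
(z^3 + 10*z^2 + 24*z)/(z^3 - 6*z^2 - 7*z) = (z^2 + 10*z + 24)/(z^2 - 6*z - 7)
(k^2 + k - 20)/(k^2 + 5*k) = (k - 4)/k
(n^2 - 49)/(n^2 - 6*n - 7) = (n + 7)/(n + 1)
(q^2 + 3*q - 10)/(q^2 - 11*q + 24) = (q^2 + 3*q - 10)/(q^2 - 11*q + 24)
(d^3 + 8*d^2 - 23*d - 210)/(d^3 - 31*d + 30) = (d + 7)/(d - 1)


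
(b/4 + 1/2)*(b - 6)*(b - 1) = b^3/4 - 5*b^2/4 - 2*b + 3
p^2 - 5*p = p*(p - 5)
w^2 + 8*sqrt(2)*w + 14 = (w + sqrt(2))*(w + 7*sqrt(2))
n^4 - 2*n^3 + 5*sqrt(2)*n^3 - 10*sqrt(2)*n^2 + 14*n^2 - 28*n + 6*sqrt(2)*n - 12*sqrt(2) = (n - 2)*(n + sqrt(2))^2*(n + 3*sqrt(2))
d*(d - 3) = d^2 - 3*d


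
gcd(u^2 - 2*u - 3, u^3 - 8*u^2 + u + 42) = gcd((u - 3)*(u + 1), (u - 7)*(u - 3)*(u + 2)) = u - 3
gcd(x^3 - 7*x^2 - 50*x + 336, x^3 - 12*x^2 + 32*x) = x - 8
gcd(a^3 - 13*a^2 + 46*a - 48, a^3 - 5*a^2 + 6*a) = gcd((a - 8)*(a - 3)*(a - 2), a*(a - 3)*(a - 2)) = a^2 - 5*a + 6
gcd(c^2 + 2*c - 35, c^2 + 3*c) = 1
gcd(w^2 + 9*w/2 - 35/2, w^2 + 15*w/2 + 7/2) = w + 7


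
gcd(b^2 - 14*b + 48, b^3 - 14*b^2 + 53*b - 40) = b - 8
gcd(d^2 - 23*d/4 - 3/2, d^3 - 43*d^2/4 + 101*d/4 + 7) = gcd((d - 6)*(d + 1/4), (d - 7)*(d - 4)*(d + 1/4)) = d + 1/4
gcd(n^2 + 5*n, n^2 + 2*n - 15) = n + 5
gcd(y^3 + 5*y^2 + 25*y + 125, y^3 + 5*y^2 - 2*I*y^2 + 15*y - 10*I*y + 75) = y^2 + y*(5 - 5*I) - 25*I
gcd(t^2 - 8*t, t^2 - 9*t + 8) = t - 8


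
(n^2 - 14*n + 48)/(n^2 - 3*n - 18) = (n - 8)/(n + 3)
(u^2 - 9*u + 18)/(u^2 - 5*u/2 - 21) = 2*(u - 3)/(2*u + 7)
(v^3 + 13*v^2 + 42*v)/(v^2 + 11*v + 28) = v*(v + 6)/(v + 4)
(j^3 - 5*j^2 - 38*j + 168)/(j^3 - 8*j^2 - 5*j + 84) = (j + 6)/(j + 3)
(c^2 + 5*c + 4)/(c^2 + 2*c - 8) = (c + 1)/(c - 2)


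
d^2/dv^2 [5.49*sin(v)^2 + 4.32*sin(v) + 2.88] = -4.32*sin(v) + 10.98*cos(2*v)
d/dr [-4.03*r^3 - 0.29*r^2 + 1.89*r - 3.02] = -12.09*r^2 - 0.58*r + 1.89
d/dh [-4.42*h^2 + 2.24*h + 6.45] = 2.24 - 8.84*h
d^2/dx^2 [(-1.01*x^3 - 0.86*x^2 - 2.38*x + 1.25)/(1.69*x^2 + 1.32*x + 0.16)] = (-7.105427357601e-15*x^4 - 12.7315*x^3 + 21.536142*x^2 + 20.437176*x + 4.64128)/(4.826809*x^6 + 11.310156*x^5 + 10.204896*x^4 + 4.441536*x^3 + 0.966144*x^2 + 0.101376*x + 0.004096)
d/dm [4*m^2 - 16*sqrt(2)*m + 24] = 8*m - 16*sqrt(2)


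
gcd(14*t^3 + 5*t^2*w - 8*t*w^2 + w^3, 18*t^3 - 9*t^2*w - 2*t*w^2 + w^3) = 2*t - w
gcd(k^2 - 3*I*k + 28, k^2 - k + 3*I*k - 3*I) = 1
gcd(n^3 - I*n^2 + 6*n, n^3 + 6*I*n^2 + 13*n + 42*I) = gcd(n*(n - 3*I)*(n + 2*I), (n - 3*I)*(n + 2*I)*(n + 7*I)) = n^2 - I*n + 6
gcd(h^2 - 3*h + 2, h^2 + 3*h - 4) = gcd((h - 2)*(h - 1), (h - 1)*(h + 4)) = h - 1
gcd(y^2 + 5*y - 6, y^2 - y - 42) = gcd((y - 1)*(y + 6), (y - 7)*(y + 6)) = y + 6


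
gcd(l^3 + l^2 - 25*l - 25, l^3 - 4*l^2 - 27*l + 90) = l + 5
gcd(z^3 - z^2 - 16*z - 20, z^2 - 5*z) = z - 5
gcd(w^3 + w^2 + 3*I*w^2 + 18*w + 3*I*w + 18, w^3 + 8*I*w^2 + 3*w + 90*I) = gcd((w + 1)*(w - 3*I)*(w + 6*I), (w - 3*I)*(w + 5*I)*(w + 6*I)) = w^2 + 3*I*w + 18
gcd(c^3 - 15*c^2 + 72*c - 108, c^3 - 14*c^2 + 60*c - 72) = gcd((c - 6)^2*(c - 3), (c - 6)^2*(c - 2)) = c^2 - 12*c + 36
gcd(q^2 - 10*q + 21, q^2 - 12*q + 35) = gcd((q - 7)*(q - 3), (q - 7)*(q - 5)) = q - 7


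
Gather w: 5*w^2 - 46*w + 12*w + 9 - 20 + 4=5*w^2 - 34*w - 7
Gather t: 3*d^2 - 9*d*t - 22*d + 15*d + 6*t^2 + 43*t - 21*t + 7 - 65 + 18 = 3*d^2 - 7*d + 6*t^2 + t*(22 - 9*d) - 40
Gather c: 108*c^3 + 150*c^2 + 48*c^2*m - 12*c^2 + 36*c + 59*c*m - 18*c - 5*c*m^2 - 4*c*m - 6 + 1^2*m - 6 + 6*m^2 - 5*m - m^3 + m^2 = 108*c^3 + c^2*(48*m + 138) + c*(-5*m^2 + 55*m + 18) - m^3 + 7*m^2 - 4*m - 12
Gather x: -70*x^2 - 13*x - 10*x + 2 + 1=-70*x^2 - 23*x + 3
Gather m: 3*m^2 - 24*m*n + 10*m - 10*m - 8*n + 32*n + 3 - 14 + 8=3*m^2 - 24*m*n + 24*n - 3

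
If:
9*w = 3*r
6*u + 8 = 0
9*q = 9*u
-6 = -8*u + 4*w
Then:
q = -4/3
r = -25/2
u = -4/3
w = -25/6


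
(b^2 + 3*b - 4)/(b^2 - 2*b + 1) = (b + 4)/(b - 1)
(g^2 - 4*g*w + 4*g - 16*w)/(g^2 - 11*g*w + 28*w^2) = (-g - 4)/(-g + 7*w)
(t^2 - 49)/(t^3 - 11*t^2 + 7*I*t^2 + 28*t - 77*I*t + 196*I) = (t + 7)/(t^2 + t*(-4 + 7*I) - 28*I)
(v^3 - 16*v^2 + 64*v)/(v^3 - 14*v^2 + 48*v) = (v - 8)/(v - 6)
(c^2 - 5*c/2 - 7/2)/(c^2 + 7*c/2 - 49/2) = (c + 1)/(c + 7)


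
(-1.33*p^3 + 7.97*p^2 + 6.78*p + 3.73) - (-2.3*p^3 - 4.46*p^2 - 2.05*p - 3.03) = 0.97*p^3 + 12.43*p^2 + 8.83*p + 6.76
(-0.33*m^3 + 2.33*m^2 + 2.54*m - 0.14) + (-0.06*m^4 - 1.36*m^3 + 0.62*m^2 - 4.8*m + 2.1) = -0.06*m^4 - 1.69*m^3 + 2.95*m^2 - 2.26*m + 1.96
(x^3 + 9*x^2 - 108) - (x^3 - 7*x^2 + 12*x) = 16*x^2 - 12*x - 108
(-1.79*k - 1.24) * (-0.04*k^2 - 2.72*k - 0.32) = 0.0716*k^3 + 4.9184*k^2 + 3.9456*k + 0.3968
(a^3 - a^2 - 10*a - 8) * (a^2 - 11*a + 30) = a^5 - 12*a^4 + 31*a^3 + 72*a^2 - 212*a - 240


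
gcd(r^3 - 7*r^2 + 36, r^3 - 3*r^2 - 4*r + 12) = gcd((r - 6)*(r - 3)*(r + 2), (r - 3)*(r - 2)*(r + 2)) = r^2 - r - 6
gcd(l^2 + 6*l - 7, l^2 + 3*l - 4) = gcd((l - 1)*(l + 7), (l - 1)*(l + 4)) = l - 1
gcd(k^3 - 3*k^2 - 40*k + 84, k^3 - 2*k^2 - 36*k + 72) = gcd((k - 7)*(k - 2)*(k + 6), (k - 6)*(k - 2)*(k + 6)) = k^2 + 4*k - 12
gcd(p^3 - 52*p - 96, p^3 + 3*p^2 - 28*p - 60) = p^2 + 8*p + 12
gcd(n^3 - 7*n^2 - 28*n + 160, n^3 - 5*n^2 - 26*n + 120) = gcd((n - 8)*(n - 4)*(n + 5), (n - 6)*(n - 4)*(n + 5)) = n^2 + n - 20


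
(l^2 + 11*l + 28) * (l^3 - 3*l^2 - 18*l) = l^5 + 8*l^4 - 23*l^3 - 282*l^2 - 504*l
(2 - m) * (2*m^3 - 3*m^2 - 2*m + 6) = -2*m^4 + 7*m^3 - 4*m^2 - 10*m + 12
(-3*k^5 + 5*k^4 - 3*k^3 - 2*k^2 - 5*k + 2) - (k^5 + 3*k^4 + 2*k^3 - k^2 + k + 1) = -4*k^5 + 2*k^4 - 5*k^3 - k^2 - 6*k + 1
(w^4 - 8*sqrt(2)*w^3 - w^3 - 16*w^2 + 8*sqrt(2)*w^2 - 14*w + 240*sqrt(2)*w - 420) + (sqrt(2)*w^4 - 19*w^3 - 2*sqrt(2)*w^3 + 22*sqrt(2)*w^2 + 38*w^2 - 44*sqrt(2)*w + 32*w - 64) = w^4 + sqrt(2)*w^4 - 20*w^3 - 10*sqrt(2)*w^3 + 22*w^2 + 30*sqrt(2)*w^2 + 18*w + 196*sqrt(2)*w - 484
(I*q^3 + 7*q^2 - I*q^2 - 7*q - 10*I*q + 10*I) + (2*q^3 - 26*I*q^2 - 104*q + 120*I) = 2*q^3 + I*q^3 + 7*q^2 - 27*I*q^2 - 111*q - 10*I*q + 130*I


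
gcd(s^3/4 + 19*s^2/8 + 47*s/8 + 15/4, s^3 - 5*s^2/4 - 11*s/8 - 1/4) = 1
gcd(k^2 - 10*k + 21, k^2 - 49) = k - 7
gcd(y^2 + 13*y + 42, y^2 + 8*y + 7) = y + 7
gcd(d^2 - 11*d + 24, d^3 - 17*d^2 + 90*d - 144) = d^2 - 11*d + 24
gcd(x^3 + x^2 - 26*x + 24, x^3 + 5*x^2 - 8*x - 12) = x + 6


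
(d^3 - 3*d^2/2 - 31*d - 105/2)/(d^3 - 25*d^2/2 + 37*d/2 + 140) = (d + 3)/(d - 8)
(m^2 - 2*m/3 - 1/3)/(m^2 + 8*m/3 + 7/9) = 3*(m - 1)/(3*m + 7)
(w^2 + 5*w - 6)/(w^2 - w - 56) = (-w^2 - 5*w + 6)/(-w^2 + w + 56)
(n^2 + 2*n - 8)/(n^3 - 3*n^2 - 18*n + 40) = 1/(n - 5)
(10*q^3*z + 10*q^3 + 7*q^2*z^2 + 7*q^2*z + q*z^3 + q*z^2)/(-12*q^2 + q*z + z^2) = q*(10*q^2*z + 10*q^2 + 7*q*z^2 + 7*q*z + z^3 + z^2)/(-12*q^2 + q*z + z^2)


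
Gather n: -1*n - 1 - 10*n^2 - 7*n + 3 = -10*n^2 - 8*n + 2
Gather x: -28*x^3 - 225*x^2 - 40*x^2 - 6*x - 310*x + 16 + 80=-28*x^3 - 265*x^2 - 316*x + 96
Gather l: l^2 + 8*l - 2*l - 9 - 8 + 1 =l^2 + 6*l - 16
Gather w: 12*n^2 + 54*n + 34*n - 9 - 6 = 12*n^2 + 88*n - 15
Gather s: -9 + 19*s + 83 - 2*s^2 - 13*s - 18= -2*s^2 + 6*s + 56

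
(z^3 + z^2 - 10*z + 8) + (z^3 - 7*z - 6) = 2*z^3 + z^2 - 17*z + 2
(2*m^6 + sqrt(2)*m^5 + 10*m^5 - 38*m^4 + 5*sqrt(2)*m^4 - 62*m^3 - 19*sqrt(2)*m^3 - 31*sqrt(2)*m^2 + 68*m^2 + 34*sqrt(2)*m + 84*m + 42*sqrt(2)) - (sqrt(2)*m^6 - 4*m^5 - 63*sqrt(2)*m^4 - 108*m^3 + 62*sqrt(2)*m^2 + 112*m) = -sqrt(2)*m^6 + 2*m^6 + sqrt(2)*m^5 + 14*m^5 - 38*m^4 + 68*sqrt(2)*m^4 - 19*sqrt(2)*m^3 + 46*m^3 - 93*sqrt(2)*m^2 + 68*m^2 - 28*m + 34*sqrt(2)*m + 42*sqrt(2)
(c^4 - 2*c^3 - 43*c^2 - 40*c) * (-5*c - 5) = -5*c^5 + 5*c^4 + 225*c^3 + 415*c^2 + 200*c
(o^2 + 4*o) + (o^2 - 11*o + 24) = 2*o^2 - 7*o + 24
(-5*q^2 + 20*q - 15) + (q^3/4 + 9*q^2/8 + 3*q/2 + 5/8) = q^3/4 - 31*q^2/8 + 43*q/2 - 115/8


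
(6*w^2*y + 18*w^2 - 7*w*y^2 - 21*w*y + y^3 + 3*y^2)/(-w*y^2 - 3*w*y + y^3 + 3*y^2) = (-6*w + y)/y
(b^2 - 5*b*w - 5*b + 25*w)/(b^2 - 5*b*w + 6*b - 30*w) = (b - 5)/(b + 6)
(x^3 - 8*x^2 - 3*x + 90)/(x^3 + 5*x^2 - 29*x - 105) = (x - 6)/(x + 7)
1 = 1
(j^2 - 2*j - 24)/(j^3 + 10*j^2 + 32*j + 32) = (j - 6)/(j^2 + 6*j + 8)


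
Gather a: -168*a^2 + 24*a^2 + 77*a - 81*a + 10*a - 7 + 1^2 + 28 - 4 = -144*a^2 + 6*a + 18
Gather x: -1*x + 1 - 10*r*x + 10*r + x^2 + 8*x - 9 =10*r + x^2 + x*(7 - 10*r) - 8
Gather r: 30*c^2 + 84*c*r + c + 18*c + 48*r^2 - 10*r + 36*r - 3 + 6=30*c^2 + 19*c + 48*r^2 + r*(84*c + 26) + 3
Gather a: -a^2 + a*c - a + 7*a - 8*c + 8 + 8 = -a^2 + a*(c + 6) - 8*c + 16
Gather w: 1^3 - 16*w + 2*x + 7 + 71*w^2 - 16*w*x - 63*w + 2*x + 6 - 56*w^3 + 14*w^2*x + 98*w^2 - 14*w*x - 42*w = -56*w^3 + w^2*(14*x + 169) + w*(-30*x - 121) + 4*x + 14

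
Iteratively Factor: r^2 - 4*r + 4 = (r - 2)*(r - 2)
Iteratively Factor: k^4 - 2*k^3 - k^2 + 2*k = (k - 2)*(k^3 - k) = k*(k - 2)*(k^2 - 1) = k*(k - 2)*(k + 1)*(k - 1)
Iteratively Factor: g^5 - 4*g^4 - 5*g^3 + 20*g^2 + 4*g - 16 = (g - 4)*(g^4 - 5*g^2 + 4) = (g - 4)*(g - 1)*(g^3 + g^2 - 4*g - 4) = (g - 4)*(g - 1)*(g + 1)*(g^2 - 4) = (g - 4)*(g - 2)*(g - 1)*(g + 1)*(g + 2)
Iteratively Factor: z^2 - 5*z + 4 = (z - 4)*(z - 1)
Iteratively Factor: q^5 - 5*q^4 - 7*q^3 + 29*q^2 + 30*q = (q)*(q^4 - 5*q^3 - 7*q^2 + 29*q + 30) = q*(q - 3)*(q^3 - 2*q^2 - 13*q - 10) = q*(q - 5)*(q - 3)*(q^2 + 3*q + 2) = q*(q - 5)*(q - 3)*(q + 2)*(q + 1)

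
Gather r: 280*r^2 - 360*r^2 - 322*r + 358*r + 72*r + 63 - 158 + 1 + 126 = -80*r^2 + 108*r + 32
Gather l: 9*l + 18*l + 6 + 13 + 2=27*l + 21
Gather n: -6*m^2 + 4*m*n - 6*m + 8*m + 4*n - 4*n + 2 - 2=-6*m^2 + 4*m*n + 2*m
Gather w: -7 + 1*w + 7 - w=0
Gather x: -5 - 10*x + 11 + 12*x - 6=2*x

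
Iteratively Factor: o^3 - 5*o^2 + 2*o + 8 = (o - 4)*(o^2 - o - 2) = (o - 4)*(o + 1)*(o - 2)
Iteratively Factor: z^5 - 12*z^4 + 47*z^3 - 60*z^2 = (z)*(z^4 - 12*z^3 + 47*z^2 - 60*z) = z^2*(z^3 - 12*z^2 + 47*z - 60) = z^2*(z - 3)*(z^2 - 9*z + 20) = z^2*(z - 5)*(z - 3)*(z - 4)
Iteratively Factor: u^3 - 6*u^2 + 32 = (u + 2)*(u^2 - 8*u + 16) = (u - 4)*(u + 2)*(u - 4)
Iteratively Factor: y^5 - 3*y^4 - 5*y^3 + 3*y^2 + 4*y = (y)*(y^4 - 3*y^3 - 5*y^2 + 3*y + 4) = y*(y + 1)*(y^3 - 4*y^2 - y + 4) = y*(y + 1)^2*(y^2 - 5*y + 4) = y*(y - 1)*(y + 1)^2*(y - 4)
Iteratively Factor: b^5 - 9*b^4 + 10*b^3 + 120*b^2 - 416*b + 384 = (b - 2)*(b^4 - 7*b^3 - 4*b^2 + 112*b - 192) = (b - 4)*(b - 2)*(b^3 - 3*b^2 - 16*b + 48) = (b - 4)*(b - 2)*(b + 4)*(b^2 - 7*b + 12) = (b - 4)^2*(b - 2)*(b + 4)*(b - 3)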